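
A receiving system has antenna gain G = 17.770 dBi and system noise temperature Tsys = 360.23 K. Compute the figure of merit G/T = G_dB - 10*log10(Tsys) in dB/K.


G/T = 17.770 - 10*log10(360.23) = 17.770 - 25.56580 = -7.796 dB/K

-7.796 dB/K


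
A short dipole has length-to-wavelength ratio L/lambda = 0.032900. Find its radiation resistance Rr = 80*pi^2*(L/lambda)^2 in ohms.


Rr = 80 * pi^2 * (0.032900)^2 = 80 * 9.869604 * 1.082410e-03 = 0.8546 ohm

0.8546 ohm


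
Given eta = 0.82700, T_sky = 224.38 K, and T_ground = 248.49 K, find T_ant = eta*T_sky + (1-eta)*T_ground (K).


T_ant = 0.82700 * 224.38 + (1 - 0.82700) * 248.49 = 228.6 K

228.6 K


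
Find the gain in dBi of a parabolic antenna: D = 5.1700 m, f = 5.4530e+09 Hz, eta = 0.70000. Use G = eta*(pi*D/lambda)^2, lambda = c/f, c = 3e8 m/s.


lambda = c / f = 3.0000e+08 / 5.4530e+09 = 0.05501559 m
G_linear = 0.70000 * (pi * 5.1700 / 0.05501559)^2 = 61010.88
G_dBi = 10 * log10(61010.88) = 47.85 dBi

47.85 dBi


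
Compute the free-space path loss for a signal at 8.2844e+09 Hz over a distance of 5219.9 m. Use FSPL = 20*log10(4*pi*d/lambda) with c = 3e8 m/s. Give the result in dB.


lambda = c / f = 3.0000e+08 / 8.2844e+09 = 0.03621264 m
FSPL = 20 * log10(4*pi*5219.9/0.03621264) = 125.2 dB

125.2 dB


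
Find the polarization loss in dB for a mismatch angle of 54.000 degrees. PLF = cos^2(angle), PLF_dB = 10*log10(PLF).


PLF_linear = cos^2(54.000 deg) = 0.3454915
PLF_dB = 10 * log10(0.3454915) = -4.616 dB

-4.616 dB


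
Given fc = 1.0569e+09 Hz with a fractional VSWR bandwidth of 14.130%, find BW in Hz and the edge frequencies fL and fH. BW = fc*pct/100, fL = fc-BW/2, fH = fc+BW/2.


BW = 1.0569e+09 * 14.130/100 = 1.493400e+08 Hz
fL = 1.0569e+09 - 1.493400e+08/2 = 9.822e+08 Hz
fH = 1.0569e+09 + 1.493400e+08/2 = 1.132e+09 Hz

BW=1.493e+08 Hz, fL=9.822e+08 Hz, fH=1.132e+09 Hz


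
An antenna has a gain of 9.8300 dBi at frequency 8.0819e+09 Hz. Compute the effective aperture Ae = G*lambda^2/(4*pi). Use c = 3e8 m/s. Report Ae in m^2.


lambda = c / f = 3.0000e+08 / 8.0819e+09 = 0.03711998 m
G_linear = 10^(9.8300/10) = 9.616123
Ae = G_linear * lambda^2 / (4*pi) = 9.616123 * 0.03711998^2 / (4*pi) = 1.054e-03 m^2

1.054e-03 m^2


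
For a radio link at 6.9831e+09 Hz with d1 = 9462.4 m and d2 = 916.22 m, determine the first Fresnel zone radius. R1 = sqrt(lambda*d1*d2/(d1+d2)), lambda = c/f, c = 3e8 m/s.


lambda = c / f = 3.0000e+08 / 6.9831e+09 = 0.04296086 m
R1 = sqrt(0.04296086 * 9462.4 * 916.22 / (9462.4 + 916.22)) = 5.991 m

5.991 m


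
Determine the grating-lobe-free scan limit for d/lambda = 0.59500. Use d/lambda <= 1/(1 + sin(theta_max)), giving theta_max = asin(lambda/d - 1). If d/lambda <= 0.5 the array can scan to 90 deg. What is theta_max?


lambda/d - 1 = 1/0.59500 - 1 = 0.6806723
theta_max = asin(0.6806723) = 42.90 deg

42.90 deg


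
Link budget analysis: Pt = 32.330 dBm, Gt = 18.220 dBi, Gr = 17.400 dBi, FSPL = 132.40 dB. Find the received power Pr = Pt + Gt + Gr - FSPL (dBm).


Pr = 32.330 + 18.220 + 17.400 - 132.40 = -64.45 dBm

-64.45 dBm


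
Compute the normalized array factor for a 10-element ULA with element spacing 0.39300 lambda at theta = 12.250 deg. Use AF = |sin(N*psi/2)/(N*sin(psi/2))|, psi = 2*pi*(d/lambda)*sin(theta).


psi = 2*pi*0.39300*sin(12.250 deg) = 0.5239286 rad
AF = |sin(10*0.5239286/2) / (10*sin(0.5239286/2))| = 0.1925

0.1925


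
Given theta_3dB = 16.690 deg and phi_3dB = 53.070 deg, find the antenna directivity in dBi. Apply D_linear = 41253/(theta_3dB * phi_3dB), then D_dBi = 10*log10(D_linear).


D_linear = 41253 / (16.690 * 53.070) = 46.57470
D_dBi = 10 * log10(46.57470) = 16.68 dBi

16.68 dBi


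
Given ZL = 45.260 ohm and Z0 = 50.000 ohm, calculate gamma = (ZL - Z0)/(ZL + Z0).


gamma = (45.260 - 50.000) / (45.260 + 50.000) = -0.04976

-0.04976


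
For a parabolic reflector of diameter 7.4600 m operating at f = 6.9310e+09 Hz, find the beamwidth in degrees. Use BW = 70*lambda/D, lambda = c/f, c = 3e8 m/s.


lambda = c / f = 3.0000e+08 / 6.9310e+09 = 0.04328380 m
BW = 70 * 0.04328380 / 7.4600 = 0.4061 deg

0.4061 deg


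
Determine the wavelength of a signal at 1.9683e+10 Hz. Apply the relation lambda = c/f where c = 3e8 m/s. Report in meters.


lambda = c / f = 3.0000e+08 / 1.9683e+10 = 0.01524 m

0.01524 m


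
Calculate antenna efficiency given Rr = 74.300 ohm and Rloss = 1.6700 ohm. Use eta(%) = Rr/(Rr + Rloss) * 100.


eta = 74.300 / (74.300 + 1.6700) * 100 = 97.80%

97.80%


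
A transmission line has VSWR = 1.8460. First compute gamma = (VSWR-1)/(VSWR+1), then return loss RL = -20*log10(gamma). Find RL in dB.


gamma = (1.8460 - 1) / (1.8460 + 1) = 0.2972593
RL = -20 * log10(0.2972593) = 10.54 dB

10.54 dB


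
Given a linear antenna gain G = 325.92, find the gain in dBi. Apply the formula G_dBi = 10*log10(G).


G_dBi = 10 * log10(325.92) = 25.13 dBi

25.13 dBi


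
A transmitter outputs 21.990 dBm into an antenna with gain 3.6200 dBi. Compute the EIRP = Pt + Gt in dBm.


EIRP = Pt + Gt = 21.990 + 3.6200 = 25.61 dBm

25.61 dBm


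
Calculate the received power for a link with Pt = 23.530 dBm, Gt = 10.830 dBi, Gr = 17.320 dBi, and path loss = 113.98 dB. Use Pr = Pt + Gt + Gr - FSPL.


Pr = 23.530 + 10.830 + 17.320 - 113.98 = -62.30 dBm

-62.30 dBm


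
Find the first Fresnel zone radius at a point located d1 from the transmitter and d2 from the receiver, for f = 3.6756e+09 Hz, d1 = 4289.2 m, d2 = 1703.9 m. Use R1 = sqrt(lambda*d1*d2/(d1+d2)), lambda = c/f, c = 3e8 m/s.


lambda = c / f = 3.0000e+08 / 3.6756e+09 = 0.08161933 m
R1 = sqrt(0.08161933 * 4289.2 * 1703.9 / (4289.2 + 1703.9)) = 9.977 m

9.977 m


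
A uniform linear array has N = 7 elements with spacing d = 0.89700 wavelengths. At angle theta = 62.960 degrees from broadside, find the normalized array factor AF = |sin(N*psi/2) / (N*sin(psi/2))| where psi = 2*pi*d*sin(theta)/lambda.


psi = 2*pi*0.89700*sin(62.960 deg) = 5.019941 rad
AF = |sin(7*5.019941/2) / (7*sin(5.019941/2))| = 0.2318

0.2318


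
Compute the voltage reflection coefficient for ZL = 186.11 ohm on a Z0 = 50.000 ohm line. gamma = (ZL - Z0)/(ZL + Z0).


gamma = (186.11 - 50.000) / (186.11 + 50.000) = 0.5765

0.5765


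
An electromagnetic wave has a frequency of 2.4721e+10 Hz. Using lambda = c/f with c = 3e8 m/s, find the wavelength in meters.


lambda = c / f = 3.0000e+08 / 2.4721e+10 = 0.01214 m

0.01214 m


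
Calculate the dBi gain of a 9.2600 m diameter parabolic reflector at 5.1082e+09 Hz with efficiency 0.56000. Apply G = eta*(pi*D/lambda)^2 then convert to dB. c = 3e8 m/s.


lambda = c / f = 3.0000e+08 / 5.1082e+09 = 0.05872910 m
G_linear = 0.56000 * (pi * 9.2600 / 0.05872910)^2 = 137405.2
G_dBi = 10 * log10(137405.2) = 51.38 dBi

51.38 dBi


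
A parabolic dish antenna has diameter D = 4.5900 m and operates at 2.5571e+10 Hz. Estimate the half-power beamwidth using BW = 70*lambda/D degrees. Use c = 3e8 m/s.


lambda = c / f = 3.0000e+08 / 2.5571e+10 = 0.01173204 m
BW = 70 * 0.01173204 / 4.5900 = 0.1789 deg

0.1789 deg


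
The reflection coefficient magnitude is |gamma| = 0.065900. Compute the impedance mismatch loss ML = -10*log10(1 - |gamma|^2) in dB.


ML = -10 * log10(1 - 0.065900^2) = -10 * log10(0.99565719) = 0.01890 dB

0.01890 dB


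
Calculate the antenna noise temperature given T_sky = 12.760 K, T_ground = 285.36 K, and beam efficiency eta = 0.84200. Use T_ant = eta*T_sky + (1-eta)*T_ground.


T_ant = 0.84200 * 12.760 + (1 - 0.84200) * 285.36 = 55.83 K

55.83 K


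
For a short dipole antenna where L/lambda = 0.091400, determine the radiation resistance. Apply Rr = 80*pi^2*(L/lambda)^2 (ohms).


Rr = 80 * pi^2 * (0.091400)^2 = 80 * 9.869604 * 8.353960e-03 = 6.596 ohm

6.596 ohm


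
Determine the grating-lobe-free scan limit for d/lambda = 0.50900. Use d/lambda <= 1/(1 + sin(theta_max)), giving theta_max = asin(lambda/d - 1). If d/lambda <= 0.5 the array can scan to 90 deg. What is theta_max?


lambda/d - 1 = 1/0.50900 - 1 = 0.9646365
theta_max = asin(0.9646365) = 74.72 deg

74.72 deg


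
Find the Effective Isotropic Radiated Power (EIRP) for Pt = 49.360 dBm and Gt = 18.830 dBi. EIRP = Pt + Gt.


EIRP = Pt + Gt = 49.360 + 18.830 = 68.19 dBm

68.19 dBm


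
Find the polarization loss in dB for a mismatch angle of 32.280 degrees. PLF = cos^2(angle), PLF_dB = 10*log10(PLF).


PLF_linear = cos^2(32.280 deg) = 0.7147828
PLF_dB = 10 * log10(0.7147828) = -1.458 dB

-1.458 dB


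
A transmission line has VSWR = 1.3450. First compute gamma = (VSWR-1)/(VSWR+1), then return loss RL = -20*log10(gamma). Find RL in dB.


gamma = (1.3450 - 1) / (1.3450 + 1) = 0.1471215
RL = -20 * log10(0.1471215) = 16.65 dB

16.65 dB


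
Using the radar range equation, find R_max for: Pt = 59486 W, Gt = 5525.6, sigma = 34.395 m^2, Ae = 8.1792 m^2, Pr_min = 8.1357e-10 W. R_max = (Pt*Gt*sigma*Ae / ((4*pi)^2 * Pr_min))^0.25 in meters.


R^4 = 59486*5525.6*34.395*8.1792 / ((4*pi)^2 * 8.1357e-10) = 7.197567e+17
R_max = 7.197567e+17^0.25 = 29127 m

29127 m


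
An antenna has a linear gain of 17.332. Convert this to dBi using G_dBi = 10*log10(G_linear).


G_dBi = 10 * log10(17.332) = 12.39 dBi

12.39 dBi


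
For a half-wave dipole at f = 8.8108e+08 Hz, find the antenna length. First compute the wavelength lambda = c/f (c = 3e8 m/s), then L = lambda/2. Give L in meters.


lambda = c / f = 3.0000e+08 / 8.8108e+08 = 0.3404912 m
L = lambda / 2 = 0.3404912 / 2 = 0.1702 m

0.1702 m


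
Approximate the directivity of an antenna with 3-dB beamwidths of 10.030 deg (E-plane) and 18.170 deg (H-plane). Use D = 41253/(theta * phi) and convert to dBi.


D_linear = 41253 / (10.030 * 18.170) = 226.3600
D_dBi = 10 * log10(226.3600) = 23.55 dBi

23.55 dBi


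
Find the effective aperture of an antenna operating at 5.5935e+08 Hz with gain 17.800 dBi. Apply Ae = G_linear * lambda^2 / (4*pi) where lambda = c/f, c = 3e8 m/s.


lambda = c / f = 3.0000e+08 / 5.5935e+08 = 0.5363368 m
G_linear = 10^(17.800/10) = 60.25596
Ae = G_linear * lambda^2 / (4*pi) = 60.25596 * 0.5363368^2 / (4*pi) = 1.379 m^2

1.379 m^2


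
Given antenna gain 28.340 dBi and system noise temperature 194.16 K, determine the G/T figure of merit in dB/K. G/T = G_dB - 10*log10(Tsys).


G/T = 28.340 - 10*log10(194.16) = 28.340 - 22.88160 = 5.458 dB/K

5.458 dB/K


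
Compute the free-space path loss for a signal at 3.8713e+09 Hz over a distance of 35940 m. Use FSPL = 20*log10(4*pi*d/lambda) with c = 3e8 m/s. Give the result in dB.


lambda = c / f = 3.0000e+08 / 3.8713e+09 = 0.07749335 m
FSPL = 20 * log10(4*pi*35940/0.07749335) = 135.3 dB

135.3 dB


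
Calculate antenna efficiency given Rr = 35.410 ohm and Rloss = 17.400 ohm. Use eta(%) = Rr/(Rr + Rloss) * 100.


eta = 35.410 / (35.410 + 17.400) * 100 = 67.05%

67.05%


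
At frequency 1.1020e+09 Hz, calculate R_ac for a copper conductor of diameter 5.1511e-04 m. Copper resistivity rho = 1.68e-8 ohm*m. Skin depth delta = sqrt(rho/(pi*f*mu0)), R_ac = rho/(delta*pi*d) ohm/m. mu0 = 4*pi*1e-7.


delta = sqrt(1.68e-8 / (pi * 1.1020e+09 * 4*pi*1e-7)) = 1.965097e-06 m
R_ac = 1.68e-8 / (1.965097e-06 * pi * 5.1511e-04) = 5.283 ohm/m

5.283 ohm/m


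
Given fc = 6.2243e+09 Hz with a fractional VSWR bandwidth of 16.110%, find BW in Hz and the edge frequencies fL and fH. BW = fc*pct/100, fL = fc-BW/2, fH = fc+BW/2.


BW = 6.2243e+09 * 16.110/100 = 1.002735e+09 Hz
fL = 6.2243e+09 - 1.002735e+09/2 = 5.723e+09 Hz
fH = 6.2243e+09 + 1.002735e+09/2 = 6.726e+09 Hz

BW=1.003e+09 Hz, fL=5.723e+09 Hz, fH=6.726e+09 Hz


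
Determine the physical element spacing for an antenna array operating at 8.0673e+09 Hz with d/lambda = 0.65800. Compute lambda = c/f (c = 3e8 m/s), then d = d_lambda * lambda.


lambda = c / f = 3.0000e+08 / 8.0673e+09 = 0.03718716 m
d = 0.65800 * 0.03718716 = 0.02447 m

0.02447 m


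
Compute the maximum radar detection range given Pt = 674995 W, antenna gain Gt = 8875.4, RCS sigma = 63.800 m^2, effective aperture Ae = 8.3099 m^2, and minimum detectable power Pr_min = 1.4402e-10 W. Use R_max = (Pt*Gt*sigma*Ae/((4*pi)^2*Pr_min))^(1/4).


R^4 = 674995*8875.4*63.800*8.3099 / ((4*pi)^2 * 1.4402e-10) = 1.396569e+20
R_max = 1.396569e+20^0.25 = 108709 m

108709 m


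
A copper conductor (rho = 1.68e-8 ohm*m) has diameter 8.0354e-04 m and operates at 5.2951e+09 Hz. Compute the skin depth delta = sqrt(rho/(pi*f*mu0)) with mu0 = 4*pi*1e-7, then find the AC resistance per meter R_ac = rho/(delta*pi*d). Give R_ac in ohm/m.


delta = sqrt(1.68e-8 / (pi * 5.2951e+09 * 4*pi*1e-7)) = 8.964740e-07 m
R_ac = 1.68e-8 / (8.964740e-07 * pi * 8.0354e-04) = 7.424 ohm/m

7.424 ohm/m


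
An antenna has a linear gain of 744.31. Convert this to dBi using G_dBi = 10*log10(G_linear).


G_dBi = 10 * log10(744.31) = 28.72 dBi

28.72 dBi


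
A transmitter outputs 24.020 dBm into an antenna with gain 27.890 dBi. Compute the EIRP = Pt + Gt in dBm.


EIRP = Pt + Gt = 24.020 + 27.890 = 51.91 dBm

51.91 dBm


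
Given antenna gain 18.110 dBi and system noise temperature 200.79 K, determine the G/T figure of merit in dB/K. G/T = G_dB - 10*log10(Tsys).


G/T = 18.110 - 10*log10(200.79) = 18.110 - 23.02742 = -4.917 dB/K

-4.917 dB/K


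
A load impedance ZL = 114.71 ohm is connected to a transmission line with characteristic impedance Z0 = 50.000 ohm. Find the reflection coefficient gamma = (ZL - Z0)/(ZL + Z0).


gamma = (114.71 - 50.000) / (114.71 + 50.000) = 0.3929

0.3929


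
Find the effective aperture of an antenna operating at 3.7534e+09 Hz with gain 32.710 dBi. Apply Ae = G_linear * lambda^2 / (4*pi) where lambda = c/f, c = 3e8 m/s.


lambda = c / f = 3.0000e+08 / 3.7534e+09 = 0.07992753 m
G_linear = 10^(32.710/10) = 1866.380
Ae = G_linear * lambda^2 / (4*pi) = 1866.380 * 0.07992753^2 / (4*pi) = 0.9488 m^2

0.9488 m^2


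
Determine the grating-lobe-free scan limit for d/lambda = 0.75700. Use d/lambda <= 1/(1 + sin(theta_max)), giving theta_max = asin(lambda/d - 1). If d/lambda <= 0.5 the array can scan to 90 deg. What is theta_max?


lambda/d - 1 = 1/0.75700 - 1 = 0.3210040
theta_max = asin(0.3210040) = 18.72 deg

18.72 deg


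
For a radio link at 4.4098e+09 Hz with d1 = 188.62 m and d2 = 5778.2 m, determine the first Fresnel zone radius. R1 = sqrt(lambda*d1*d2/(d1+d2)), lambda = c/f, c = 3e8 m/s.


lambda = c / f = 3.0000e+08 / 4.4098e+09 = 0.06803030 m
R1 = sqrt(0.06803030 * 188.62 * 5778.2 / (188.62 + 5778.2)) = 3.525 m

3.525 m


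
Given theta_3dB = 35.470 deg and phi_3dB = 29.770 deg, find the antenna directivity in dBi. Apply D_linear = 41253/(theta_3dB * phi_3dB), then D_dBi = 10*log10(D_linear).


D_linear = 41253 / (35.470 * 29.770) = 39.06749
D_dBi = 10 * log10(39.06749) = 15.92 dBi

15.92 dBi


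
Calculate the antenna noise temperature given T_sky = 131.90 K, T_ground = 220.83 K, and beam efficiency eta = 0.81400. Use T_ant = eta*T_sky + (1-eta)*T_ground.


T_ant = 0.81400 * 131.90 + (1 - 0.81400) * 220.83 = 148.4 K

148.4 K


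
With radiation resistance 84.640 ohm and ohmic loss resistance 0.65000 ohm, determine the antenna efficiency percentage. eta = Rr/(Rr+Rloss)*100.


eta = 84.640 / (84.640 + 0.65000) * 100 = 99.24%

99.24%


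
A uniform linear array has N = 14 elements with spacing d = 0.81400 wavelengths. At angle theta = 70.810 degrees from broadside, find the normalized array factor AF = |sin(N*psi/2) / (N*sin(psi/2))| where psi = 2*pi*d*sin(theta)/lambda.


psi = 2*pi*0.81400*sin(70.810 deg) = 4.830319 rad
AF = |sin(14*4.830319/2) / (14*sin(4.830319/2))| = 0.07293

0.07293


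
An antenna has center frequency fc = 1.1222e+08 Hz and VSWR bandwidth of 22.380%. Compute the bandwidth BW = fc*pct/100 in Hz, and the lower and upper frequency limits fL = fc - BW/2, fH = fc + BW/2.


BW = 1.1222e+08 * 22.380/100 = 2.511484e+07 Hz
fL = 1.1222e+08 - 2.511484e+07/2 = 9.966e+07 Hz
fH = 1.1222e+08 + 2.511484e+07/2 = 1.248e+08 Hz

BW=2.511e+07 Hz, fL=9.966e+07 Hz, fH=1.248e+08 Hz


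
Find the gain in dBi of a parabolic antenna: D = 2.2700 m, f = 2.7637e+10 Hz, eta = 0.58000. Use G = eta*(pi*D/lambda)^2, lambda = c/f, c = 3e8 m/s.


lambda = c / f = 3.0000e+08 / 2.7637e+10 = 0.01085501 m
G_linear = 0.58000 * (pi * 2.2700 / 0.01085501)^2 = 250333.5
G_dBi = 10 * log10(250333.5) = 53.99 dBi

53.99 dBi


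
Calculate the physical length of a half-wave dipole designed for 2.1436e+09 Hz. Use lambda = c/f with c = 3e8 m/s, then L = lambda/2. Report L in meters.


lambda = c / f = 3.0000e+08 / 2.1436e+09 = 0.1399515 m
L = lambda / 2 = 0.1399515 / 2 = 0.06998 m

0.06998 m


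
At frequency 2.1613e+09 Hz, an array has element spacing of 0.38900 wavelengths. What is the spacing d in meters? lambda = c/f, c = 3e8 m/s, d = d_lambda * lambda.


lambda = c / f = 3.0000e+08 / 2.1613e+09 = 0.1388053 m
d = 0.38900 * 0.1388053 = 0.05400 m

0.05400 m


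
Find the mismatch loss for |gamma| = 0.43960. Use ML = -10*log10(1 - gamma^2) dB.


ML = -10 * log10(1 - 0.43960^2) = -10 * log10(0.80675184) = 0.9326 dB

0.9326 dB


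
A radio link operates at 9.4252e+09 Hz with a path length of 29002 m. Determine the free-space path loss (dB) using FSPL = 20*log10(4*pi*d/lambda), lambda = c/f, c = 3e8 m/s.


lambda = c / f = 3.0000e+08 / 9.4252e+09 = 0.03182956 m
FSPL = 20 * log10(4*pi*29002/0.03182956) = 141.2 dB

141.2 dB


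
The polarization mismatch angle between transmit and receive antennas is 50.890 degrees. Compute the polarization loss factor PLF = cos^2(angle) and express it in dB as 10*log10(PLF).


PLF_linear = cos^2(50.890 deg) = 0.3979228
PLF_dB = 10 * log10(0.3979228) = -4.002 dB

-4.002 dB


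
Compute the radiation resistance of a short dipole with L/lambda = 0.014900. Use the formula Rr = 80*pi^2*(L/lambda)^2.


Rr = 80 * pi^2 * (0.014900)^2 = 80 * 9.869604 * 2.220100e-04 = 0.1753 ohm

0.1753 ohm


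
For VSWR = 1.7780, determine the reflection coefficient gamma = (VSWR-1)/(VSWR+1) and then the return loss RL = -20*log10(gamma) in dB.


gamma = (1.7780 - 1) / (1.7780 + 1) = 0.2800576
RL = -20 * log10(0.2800576) = 11.06 dB

11.06 dB


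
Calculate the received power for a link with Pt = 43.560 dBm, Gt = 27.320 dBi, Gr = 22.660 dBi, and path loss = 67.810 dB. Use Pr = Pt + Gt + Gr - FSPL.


Pr = 43.560 + 27.320 + 22.660 - 67.810 = 25.73 dBm

25.73 dBm


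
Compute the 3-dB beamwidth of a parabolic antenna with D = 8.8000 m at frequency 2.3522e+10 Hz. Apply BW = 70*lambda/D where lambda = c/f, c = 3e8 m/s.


lambda = c / f = 3.0000e+08 / 2.3522e+10 = 0.01275402 m
BW = 70 * 0.01275402 / 8.8000 = 0.1015 deg

0.1015 deg


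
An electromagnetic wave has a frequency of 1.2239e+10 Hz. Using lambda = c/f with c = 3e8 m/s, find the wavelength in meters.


lambda = c / f = 3.0000e+08 / 1.2239e+10 = 0.02451 m

0.02451 m


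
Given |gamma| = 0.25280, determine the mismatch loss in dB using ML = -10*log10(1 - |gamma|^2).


ML = -10 * log10(1 - 0.25280^2) = -10 * log10(0.93609216) = 0.2868 dB

0.2868 dB


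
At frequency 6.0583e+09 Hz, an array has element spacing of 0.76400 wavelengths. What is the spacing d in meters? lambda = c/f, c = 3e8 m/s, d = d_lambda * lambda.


lambda = c / f = 3.0000e+08 / 6.0583e+09 = 0.04951884 m
d = 0.76400 * 0.04951884 = 0.03783 m

0.03783 m


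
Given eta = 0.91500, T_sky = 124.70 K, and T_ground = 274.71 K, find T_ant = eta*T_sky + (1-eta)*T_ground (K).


T_ant = 0.91500 * 124.70 + (1 - 0.91500) * 274.71 = 137.5 K

137.5 K


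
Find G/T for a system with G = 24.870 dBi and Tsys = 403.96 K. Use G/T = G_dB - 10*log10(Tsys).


G/T = 24.870 - 10*log10(403.96) = 24.870 - 26.06338 = -1.193 dB/K

-1.193 dB/K


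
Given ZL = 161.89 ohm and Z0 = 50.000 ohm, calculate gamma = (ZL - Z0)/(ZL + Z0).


gamma = (161.89 - 50.000) / (161.89 + 50.000) = 0.5281

0.5281


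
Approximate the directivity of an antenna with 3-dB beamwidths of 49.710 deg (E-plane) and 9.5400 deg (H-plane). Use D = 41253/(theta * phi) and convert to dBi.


D_linear = 41253 / (49.710 * 9.5400) = 86.98881
D_dBi = 10 * log10(86.98881) = 19.39 dBi

19.39 dBi


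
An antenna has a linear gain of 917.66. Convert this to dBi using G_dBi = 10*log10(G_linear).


G_dBi = 10 * log10(917.66) = 29.63 dBi

29.63 dBi


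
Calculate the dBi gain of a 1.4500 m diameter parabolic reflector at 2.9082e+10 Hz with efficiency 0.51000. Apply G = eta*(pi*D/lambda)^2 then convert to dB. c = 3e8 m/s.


lambda = c / f = 3.0000e+08 / 2.9082e+10 = 0.01031566 m
G_linear = 0.51000 * (pi * 1.4500 / 0.01031566)^2 = 99451.63
G_dBi = 10 * log10(99451.63) = 49.98 dBi

49.98 dBi


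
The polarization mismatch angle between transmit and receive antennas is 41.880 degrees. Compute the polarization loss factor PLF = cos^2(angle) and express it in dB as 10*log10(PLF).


PLF_linear = cos^2(41.880 deg) = 0.5543467
PLF_dB = 10 * log10(0.5543467) = -2.562 dB

-2.562 dB


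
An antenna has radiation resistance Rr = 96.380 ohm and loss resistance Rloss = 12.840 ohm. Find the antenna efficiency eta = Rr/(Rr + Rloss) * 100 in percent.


eta = 96.380 / (96.380 + 12.840) * 100 = 88.24%

88.24%


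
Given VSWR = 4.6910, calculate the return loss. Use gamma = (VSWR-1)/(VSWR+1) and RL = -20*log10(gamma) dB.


gamma = (4.6910 - 1) / (4.6910 + 1) = 0.6485679
RL = -20 * log10(0.6485679) = 3.761 dB

3.761 dB


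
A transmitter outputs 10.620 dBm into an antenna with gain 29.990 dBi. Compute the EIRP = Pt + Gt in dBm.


EIRP = Pt + Gt = 10.620 + 29.990 = 40.61 dBm

40.61 dBm


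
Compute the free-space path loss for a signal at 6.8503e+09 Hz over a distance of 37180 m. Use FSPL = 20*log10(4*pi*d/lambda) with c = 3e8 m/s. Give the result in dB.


lambda = c / f = 3.0000e+08 / 6.8503e+09 = 0.04379370 m
FSPL = 20 * log10(4*pi*37180/0.04379370) = 140.6 dB

140.6 dB


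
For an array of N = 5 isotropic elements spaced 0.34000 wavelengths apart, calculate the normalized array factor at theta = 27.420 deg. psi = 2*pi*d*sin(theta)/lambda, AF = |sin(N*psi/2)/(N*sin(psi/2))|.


psi = 2*pi*0.34000*sin(27.420 deg) = 0.9837790 rad
AF = |sin(5*0.9837790/2) / (5*sin(0.9837790/2))| = 0.2670

0.2670


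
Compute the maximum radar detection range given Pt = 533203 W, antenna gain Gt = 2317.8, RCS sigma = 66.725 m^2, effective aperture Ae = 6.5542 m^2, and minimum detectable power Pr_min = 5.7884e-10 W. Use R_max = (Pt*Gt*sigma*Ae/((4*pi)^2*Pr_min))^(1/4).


R^4 = 533203*2317.8*66.725*6.5542 / ((4*pi)^2 * 5.7884e-10) = 5.912873e+18
R_max = 5.912873e+18^0.25 = 49312 m

49312 m


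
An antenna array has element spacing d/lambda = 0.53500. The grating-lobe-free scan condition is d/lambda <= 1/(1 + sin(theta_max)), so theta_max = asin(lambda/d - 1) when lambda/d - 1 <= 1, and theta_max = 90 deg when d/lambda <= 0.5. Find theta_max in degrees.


lambda/d - 1 = 1/0.53500 - 1 = 0.8691589
theta_max = asin(0.8691589) = 60.36 deg

60.36 deg


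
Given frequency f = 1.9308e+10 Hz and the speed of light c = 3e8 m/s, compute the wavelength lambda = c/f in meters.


lambda = c / f = 3.0000e+08 / 1.9308e+10 = 0.01554 m

0.01554 m


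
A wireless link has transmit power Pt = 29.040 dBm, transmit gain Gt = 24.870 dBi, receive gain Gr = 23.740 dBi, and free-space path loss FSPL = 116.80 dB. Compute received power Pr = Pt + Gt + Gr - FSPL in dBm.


Pr = 29.040 + 24.870 + 23.740 - 116.80 = -39.15 dBm

-39.15 dBm


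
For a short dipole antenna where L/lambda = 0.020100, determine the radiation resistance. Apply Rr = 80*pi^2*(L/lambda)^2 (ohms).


Rr = 80 * pi^2 * (0.020100)^2 = 80 * 9.869604 * 4.040100e-04 = 0.3190 ohm

0.3190 ohm


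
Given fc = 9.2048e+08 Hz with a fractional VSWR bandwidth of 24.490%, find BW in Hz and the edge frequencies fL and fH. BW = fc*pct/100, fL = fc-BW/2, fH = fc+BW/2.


BW = 9.2048e+08 * 24.490/100 = 2.254256e+08 Hz
fL = 9.2048e+08 - 2.254256e+08/2 = 8.078e+08 Hz
fH = 9.2048e+08 + 2.254256e+08/2 = 1.033e+09 Hz

BW=2.254e+08 Hz, fL=8.078e+08 Hz, fH=1.033e+09 Hz


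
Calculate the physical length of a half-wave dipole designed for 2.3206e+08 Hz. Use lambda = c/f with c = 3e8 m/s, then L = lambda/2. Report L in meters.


lambda = c / f = 3.0000e+08 / 2.3206e+08 = 1.292769 m
L = lambda / 2 = 1.292769 / 2 = 0.6464 m

0.6464 m


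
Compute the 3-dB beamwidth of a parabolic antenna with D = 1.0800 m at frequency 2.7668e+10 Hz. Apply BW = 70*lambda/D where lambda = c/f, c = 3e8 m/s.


lambda = c / f = 3.0000e+08 / 2.7668e+10 = 0.01084285 m
BW = 70 * 0.01084285 / 1.0800 = 0.7028 deg

0.7028 deg


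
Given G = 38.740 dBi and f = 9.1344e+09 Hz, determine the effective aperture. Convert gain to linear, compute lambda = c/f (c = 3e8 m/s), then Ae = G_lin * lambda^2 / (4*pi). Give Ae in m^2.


lambda = c / f = 3.0000e+08 / 9.1344e+09 = 0.03284288 m
G_linear = 10^(38.740/10) = 7481.695
Ae = G_linear * lambda^2 / (4*pi) = 7481.695 * 0.03284288^2 / (4*pi) = 0.6422 m^2

0.6422 m^2


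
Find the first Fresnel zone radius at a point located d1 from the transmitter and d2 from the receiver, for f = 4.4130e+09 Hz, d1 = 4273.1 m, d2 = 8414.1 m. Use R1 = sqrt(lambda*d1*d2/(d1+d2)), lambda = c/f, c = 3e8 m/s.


lambda = c / f = 3.0000e+08 / 4.4130e+09 = 0.06798097 m
R1 = sqrt(0.06798097 * 4273.1 * 8414.1 / (4273.1 + 8414.1)) = 13.88 m

13.88 m


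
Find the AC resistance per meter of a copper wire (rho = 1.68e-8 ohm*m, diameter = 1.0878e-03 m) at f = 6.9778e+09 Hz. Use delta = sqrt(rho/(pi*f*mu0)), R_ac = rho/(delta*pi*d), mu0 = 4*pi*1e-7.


delta = sqrt(1.68e-8 / (pi * 6.9778e+09 * 4*pi*1e-7)) = 7.809361e-07 m
R_ac = 1.68e-8 / (7.809361e-07 * pi * 1.0878e-03) = 6.295 ohm/m

6.295 ohm/m


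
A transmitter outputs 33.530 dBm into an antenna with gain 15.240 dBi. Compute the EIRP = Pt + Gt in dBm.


EIRP = Pt + Gt = 33.530 + 15.240 = 48.77 dBm

48.77 dBm


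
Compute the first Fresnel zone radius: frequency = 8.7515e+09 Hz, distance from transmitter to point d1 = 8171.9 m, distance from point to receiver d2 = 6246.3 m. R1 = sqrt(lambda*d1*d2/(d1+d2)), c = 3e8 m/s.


lambda = c / f = 3.0000e+08 / 8.7515e+09 = 0.03427984 m
R1 = sqrt(0.03427984 * 8171.9 * 6246.3 / (8171.9 + 6246.3)) = 11.02 m

11.02 m


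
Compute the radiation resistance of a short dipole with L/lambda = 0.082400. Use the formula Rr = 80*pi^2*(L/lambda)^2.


Rr = 80 * pi^2 * (0.082400)^2 = 80 * 9.869604 * 6.789760e-03 = 5.361 ohm

5.361 ohm


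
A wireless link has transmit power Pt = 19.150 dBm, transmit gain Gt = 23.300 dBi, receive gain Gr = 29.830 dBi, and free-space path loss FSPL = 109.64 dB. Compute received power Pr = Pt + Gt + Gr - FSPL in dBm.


Pr = 19.150 + 23.300 + 29.830 - 109.64 = -37.36 dBm

-37.36 dBm


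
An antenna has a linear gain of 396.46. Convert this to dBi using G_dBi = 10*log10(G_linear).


G_dBi = 10 * log10(396.46) = 25.98 dBi

25.98 dBi


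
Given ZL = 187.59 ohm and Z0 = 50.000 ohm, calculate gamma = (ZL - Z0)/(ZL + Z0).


gamma = (187.59 - 50.000) / (187.59 + 50.000) = 0.5791

0.5791


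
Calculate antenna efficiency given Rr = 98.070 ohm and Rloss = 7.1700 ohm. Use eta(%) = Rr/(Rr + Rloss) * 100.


eta = 98.070 / (98.070 + 7.1700) * 100 = 93.19%

93.19%


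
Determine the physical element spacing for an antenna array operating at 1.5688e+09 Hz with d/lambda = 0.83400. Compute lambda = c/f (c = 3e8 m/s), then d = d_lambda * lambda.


lambda = c / f = 3.0000e+08 / 1.5688e+09 = 0.1912290 m
d = 0.83400 * 0.1912290 = 0.1595 m

0.1595 m


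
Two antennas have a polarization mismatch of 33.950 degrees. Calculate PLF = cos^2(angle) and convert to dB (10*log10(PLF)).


PLF_linear = cos^2(33.950 deg) = 0.6881121
PLF_dB = 10 * log10(0.6881121) = -1.623 dB

-1.623 dB


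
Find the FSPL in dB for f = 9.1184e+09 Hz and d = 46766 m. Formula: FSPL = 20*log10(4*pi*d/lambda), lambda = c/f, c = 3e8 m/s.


lambda = c / f = 3.0000e+08 / 9.1184e+09 = 0.03290051 m
FSPL = 20 * log10(4*pi*46766/0.03290051) = 145.0 dB

145.0 dB


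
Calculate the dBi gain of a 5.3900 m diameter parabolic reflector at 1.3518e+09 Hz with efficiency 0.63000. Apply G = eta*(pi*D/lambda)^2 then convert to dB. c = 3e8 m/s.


lambda = c / f = 3.0000e+08 / 1.3518e+09 = 0.2219263 m
G_linear = 0.63000 * (pi * 5.3900 / 0.2219263)^2 = 3667.755
G_dBi = 10 * log10(3667.755) = 35.64 dBi

35.64 dBi


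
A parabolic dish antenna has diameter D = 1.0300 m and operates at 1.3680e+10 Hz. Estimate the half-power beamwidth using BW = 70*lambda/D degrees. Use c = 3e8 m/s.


lambda = c / f = 3.0000e+08 / 1.3680e+10 = 0.02192982 m
BW = 70 * 0.02192982 / 1.0300 = 1.490 deg

1.490 deg


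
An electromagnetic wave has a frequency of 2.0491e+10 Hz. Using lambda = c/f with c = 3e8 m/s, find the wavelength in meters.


lambda = c / f = 3.0000e+08 / 2.0491e+10 = 0.01464 m

0.01464 m


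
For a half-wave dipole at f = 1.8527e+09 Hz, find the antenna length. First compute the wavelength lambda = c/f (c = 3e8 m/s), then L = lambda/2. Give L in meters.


lambda = c / f = 3.0000e+08 / 1.8527e+09 = 0.1619258 m
L = lambda / 2 = 0.1619258 / 2 = 0.08096 m

0.08096 m


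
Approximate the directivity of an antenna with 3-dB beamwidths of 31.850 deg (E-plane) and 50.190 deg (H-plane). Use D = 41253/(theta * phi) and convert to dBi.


D_linear = 41253 / (31.850 * 50.190) = 25.80649
D_dBi = 10 * log10(25.80649) = 14.12 dBi

14.12 dBi


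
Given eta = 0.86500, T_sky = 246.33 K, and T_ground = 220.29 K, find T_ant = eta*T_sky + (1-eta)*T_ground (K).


T_ant = 0.86500 * 246.33 + (1 - 0.86500) * 220.29 = 242.8 K

242.8 K


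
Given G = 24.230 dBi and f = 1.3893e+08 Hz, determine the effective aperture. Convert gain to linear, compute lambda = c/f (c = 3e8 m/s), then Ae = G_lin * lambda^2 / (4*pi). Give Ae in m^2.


lambda = c / f = 3.0000e+08 / 1.3893e+08 = 2.159361 m
G_linear = 10^(24.230/10) = 264.8500
Ae = G_linear * lambda^2 / (4*pi) = 264.8500 * 2.159361^2 / (4*pi) = 98.27 m^2

98.27 m^2


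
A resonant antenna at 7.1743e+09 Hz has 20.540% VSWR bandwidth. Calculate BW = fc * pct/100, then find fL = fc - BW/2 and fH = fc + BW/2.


BW = 7.1743e+09 * 20.540/100 = 1.473601e+09 Hz
fL = 7.1743e+09 - 1.473601e+09/2 = 6.437e+09 Hz
fH = 7.1743e+09 + 1.473601e+09/2 = 7.911e+09 Hz

BW=1.474e+09 Hz, fL=6.437e+09 Hz, fH=7.911e+09 Hz


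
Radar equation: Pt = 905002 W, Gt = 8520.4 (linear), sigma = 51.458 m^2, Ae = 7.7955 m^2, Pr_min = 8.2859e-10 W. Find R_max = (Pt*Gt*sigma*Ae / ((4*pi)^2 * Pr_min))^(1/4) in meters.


R^4 = 905002*8520.4*51.458*7.7955 / ((4*pi)^2 * 8.2859e-10) = 2.363997e+19
R_max = 2.363997e+19^0.25 = 69729 m

69729 m


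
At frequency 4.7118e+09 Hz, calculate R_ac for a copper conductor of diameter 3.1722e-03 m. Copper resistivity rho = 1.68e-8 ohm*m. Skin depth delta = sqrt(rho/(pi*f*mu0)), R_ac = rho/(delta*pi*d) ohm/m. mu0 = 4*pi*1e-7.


delta = sqrt(1.68e-8 / (pi * 4.7118e+09 * 4*pi*1e-7)) = 9.503451e-07 m
R_ac = 1.68e-8 / (9.503451e-07 * pi * 3.1722e-03) = 1.774 ohm/m

1.774 ohm/m


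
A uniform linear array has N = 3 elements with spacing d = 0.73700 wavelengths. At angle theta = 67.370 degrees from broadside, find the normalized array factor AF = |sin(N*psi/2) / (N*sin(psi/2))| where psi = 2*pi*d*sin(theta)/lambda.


psi = 2*pi*0.73700*sin(67.370 deg) = 4.274184 rad
AF = |sin(3*4.274184/2) / (3*sin(4.274184/2))| = 0.05046

0.05046


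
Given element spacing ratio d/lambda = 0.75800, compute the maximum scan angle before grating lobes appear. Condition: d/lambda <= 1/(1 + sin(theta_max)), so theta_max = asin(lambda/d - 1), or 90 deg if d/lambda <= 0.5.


lambda/d - 1 = 1/0.75800 - 1 = 0.3192612
theta_max = asin(0.3192612) = 18.62 deg

18.62 deg


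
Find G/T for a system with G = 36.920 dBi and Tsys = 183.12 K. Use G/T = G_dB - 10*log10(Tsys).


G/T = 36.920 - 10*log10(183.12) = 36.920 - 22.62736 = 14.29 dB/K

14.29 dB/K


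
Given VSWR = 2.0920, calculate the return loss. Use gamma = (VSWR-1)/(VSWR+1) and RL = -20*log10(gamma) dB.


gamma = (2.0920 - 1) / (2.0920 + 1) = 0.3531695
RL = -20 * log10(0.3531695) = 9.040 dB

9.040 dB


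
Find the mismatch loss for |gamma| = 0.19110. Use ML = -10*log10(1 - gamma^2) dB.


ML = -10 * log10(1 - 0.19110^2) = -10 * log10(0.96348079) = 0.1616 dB

0.1616 dB


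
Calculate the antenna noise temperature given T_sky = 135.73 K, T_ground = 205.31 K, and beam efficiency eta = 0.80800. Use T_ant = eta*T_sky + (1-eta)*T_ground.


T_ant = 0.80800 * 135.73 + (1 - 0.80800) * 205.31 = 149.1 K

149.1 K


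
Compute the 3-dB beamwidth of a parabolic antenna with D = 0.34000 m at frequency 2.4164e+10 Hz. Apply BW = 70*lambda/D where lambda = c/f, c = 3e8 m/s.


lambda = c / f = 3.0000e+08 / 2.4164e+10 = 0.01241516 m
BW = 70 * 0.01241516 / 0.34000 = 2.556 deg

2.556 deg


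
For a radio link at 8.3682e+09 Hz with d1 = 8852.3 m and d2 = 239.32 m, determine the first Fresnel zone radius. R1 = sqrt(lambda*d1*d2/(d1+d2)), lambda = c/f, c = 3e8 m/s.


lambda = c / f = 3.0000e+08 / 8.3682e+09 = 0.03585000 m
R1 = sqrt(0.03585000 * 8852.3 * 239.32 / (8852.3 + 239.32)) = 2.890 m

2.890 m


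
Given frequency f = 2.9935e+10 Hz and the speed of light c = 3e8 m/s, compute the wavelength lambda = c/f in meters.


lambda = c / f = 3.0000e+08 / 2.9935e+10 = 0.01002 m

0.01002 m


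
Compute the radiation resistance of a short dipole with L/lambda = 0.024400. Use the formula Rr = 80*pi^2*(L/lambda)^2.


Rr = 80 * pi^2 * (0.024400)^2 = 80 * 9.869604 * 5.953600e-04 = 0.4701 ohm

0.4701 ohm


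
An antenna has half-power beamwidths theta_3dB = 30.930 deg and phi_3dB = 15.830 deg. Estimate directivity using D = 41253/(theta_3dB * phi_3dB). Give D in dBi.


D_linear = 41253 / (30.930 * 15.830) = 84.25481
D_dBi = 10 * log10(84.25481) = 19.26 dBi

19.26 dBi


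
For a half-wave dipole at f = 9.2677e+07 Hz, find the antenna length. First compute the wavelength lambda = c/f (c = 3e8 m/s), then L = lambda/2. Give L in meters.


lambda = c / f = 3.0000e+08 / 9.2677e+07 = 3.237049 m
L = lambda / 2 = 3.237049 / 2 = 1.619 m

1.619 m


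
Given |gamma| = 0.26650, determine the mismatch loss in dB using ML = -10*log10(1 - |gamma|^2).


ML = -10 * log10(1 - 0.26650^2) = -10 * log10(0.92897775) = 0.3199 dB

0.3199 dB


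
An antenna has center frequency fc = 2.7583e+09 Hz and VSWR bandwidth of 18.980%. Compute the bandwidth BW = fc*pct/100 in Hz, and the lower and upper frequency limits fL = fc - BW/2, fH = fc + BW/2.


BW = 2.7583e+09 * 18.980/100 = 5.235253e+08 Hz
fL = 2.7583e+09 - 5.235253e+08/2 = 2.497e+09 Hz
fH = 2.7583e+09 + 5.235253e+08/2 = 3.020e+09 Hz

BW=5.235e+08 Hz, fL=2.497e+09 Hz, fH=3.020e+09 Hz


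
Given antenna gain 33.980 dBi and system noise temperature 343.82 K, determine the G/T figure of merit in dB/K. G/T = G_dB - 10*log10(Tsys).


G/T = 33.980 - 10*log10(343.82) = 33.980 - 25.36331 = 8.617 dB/K

8.617 dB/K


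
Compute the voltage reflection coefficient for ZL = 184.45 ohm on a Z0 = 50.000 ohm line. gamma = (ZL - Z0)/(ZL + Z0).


gamma = (184.45 - 50.000) / (184.45 + 50.000) = 0.5735

0.5735


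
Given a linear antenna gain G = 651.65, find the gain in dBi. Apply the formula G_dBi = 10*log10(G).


G_dBi = 10 * log10(651.65) = 28.14 dBi

28.14 dBi


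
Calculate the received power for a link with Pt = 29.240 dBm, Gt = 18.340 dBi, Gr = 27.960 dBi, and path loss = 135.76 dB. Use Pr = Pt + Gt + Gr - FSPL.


Pr = 29.240 + 18.340 + 27.960 - 135.76 = -60.22 dBm

-60.22 dBm


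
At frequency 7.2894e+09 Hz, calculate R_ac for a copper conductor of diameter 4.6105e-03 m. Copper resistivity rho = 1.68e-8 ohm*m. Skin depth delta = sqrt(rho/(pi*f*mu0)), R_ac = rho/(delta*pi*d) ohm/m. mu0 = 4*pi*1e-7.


delta = sqrt(1.68e-8 / (pi * 7.2894e+09 * 4*pi*1e-7)) = 7.640625e-07 m
R_ac = 1.68e-8 / (7.640625e-07 * pi * 4.6105e-03) = 1.518 ohm/m

1.518 ohm/m


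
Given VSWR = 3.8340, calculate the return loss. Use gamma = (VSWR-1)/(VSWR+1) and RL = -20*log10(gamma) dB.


gamma = (3.8340 - 1) / (3.8340 + 1) = 0.5862640
RL = -20 * log10(0.5862640) = 4.638 dB

4.638 dB


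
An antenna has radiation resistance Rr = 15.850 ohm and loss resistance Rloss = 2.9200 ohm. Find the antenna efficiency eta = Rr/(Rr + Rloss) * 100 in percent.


eta = 15.850 / (15.850 + 2.9200) * 100 = 84.44%

84.44%


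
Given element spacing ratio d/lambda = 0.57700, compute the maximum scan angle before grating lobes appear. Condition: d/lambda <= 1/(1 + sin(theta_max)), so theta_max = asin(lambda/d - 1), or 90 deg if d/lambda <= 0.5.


lambda/d - 1 = 1/0.57700 - 1 = 0.7331023
theta_max = asin(0.7331023) = 47.15 deg

47.15 deg


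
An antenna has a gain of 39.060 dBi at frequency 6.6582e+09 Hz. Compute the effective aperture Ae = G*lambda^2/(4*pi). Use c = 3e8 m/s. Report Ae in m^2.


lambda = c / f = 3.0000e+08 / 6.6582e+09 = 0.04505722 m
G_linear = 10^(39.060/10) = 8053.784
Ae = G_linear * lambda^2 / (4*pi) = 8053.784 * 0.04505722^2 / (4*pi) = 1.301 m^2

1.301 m^2


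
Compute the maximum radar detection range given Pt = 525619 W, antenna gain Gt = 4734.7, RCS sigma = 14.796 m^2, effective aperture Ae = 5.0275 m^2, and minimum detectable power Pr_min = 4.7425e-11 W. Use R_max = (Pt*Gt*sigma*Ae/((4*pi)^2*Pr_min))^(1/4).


R^4 = 525619*4734.7*14.796*5.0275 / ((4*pi)^2 * 4.7425e-11) = 2.471911e+19
R_max = 2.471911e+19^0.25 = 70511 m

70511 m


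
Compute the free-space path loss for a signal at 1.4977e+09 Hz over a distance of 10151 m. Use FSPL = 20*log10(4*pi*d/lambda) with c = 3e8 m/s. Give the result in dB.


lambda = c / f = 3.0000e+08 / 1.4977e+09 = 0.2003071 m
FSPL = 20 * log10(4*pi*10151/0.2003071) = 116.1 dB

116.1 dB


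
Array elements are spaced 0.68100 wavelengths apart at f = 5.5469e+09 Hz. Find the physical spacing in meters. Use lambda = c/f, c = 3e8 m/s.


lambda = c / f = 3.0000e+08 / 5.5469e+09 = 0.05408426 m
d = 0.68100 * 0.05408426 = 0.03683 m

0.03683 m


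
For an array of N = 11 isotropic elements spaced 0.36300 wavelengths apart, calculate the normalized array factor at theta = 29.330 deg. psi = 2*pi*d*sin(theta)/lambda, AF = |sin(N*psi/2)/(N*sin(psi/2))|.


psi = 2*pi*0.36300*sin(29.330 deg) = 1.117223 rad
AF = |sin(11*1.117223/2) / (11*sin(1.117223/2))| = 0.02367

0.02367


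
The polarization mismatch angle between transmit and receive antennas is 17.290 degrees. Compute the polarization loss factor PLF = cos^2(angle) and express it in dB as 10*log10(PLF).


PLF_linear = cos^2(17.290 deg) = 0.9116673
PLF_dB = 10 * log10(0.9116673) = -0.4016 dB

-0.4016 dB


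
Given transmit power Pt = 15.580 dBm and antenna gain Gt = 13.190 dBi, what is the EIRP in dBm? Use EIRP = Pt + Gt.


EIRP = Pt + Gt = 15.580 + 13.190 = 28.77 dBm

28.77 dBm


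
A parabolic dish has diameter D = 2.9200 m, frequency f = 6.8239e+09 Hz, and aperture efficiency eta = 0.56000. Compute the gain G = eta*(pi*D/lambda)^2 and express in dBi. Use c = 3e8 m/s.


lambda = c / f = 3.0000e+08 / 6.8239e+09 = 0.04396313 m
G_linear = 0.56000 * (pi * 2.9200 / 0.04396313)^2 = 24382.39
G_dBi = 10 * log10(24382.39) = 43.87 dBi

43.87 dBi


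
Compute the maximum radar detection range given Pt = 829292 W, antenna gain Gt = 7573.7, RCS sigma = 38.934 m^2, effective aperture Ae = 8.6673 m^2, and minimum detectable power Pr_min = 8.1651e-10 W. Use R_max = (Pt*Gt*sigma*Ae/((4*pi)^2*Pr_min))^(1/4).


R^4 = 829292*7573.7*38.934*8.6673 / ((4*pi)^2 * 8.1651e-10) = 1.643793e+19
R_max = 1.643793e+19^0.25 = 63674 m

63674 m


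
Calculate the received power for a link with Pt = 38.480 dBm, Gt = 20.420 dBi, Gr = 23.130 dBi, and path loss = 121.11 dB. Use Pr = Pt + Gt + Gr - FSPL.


Pr = 38.480 + 20.420 + 23.130 - 121.11 = -39.08 dBm

-39.08 dBm


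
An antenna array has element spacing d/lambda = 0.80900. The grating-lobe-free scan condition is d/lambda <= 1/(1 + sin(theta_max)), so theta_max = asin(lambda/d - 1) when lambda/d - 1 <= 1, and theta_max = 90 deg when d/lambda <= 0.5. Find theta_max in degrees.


lambda/d - 1 = 1/0.80900 - 1 = 0.2360939
theta_max = asin(0.2360939) = 13.66 deg

13.66 deg
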